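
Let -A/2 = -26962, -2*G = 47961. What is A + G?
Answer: 59887/2 ≈ 29944.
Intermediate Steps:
G = -47961/2 (G = -1/2*47961 = -47961/2 ≈ -23981.)
A = 53924 (A = -2*(-26962) = 53924)
A + G = 53924 - 47961/2 = 59887/2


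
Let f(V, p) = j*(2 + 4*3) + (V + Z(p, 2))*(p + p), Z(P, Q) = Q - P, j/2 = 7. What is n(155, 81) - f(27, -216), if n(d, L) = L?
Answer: 105725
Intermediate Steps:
j = 14 (j = 2*7 = 14)
f(V, p) = 196 + 2*p*(2 + V - p) (f(V, p) = 14*(2 + 4*3) + (V + (2 - p))*(p + p) = 14*(2 + 12) + (2 + V - p)*(2*p) = 14*14 + 2*p*(2 + V - p) = 196 + 2*p*(2 + V - p))
n(155, 81) - f(27, -216) = 81 - (196 - 2*(-216)*(-2 - 216) + 2*27*(-216)) = 81 - (196 - 2*(-216)*(-218) - 11664) = 81 - (196 - 94176 - 11664) = 81 - 1*(-105644) = 81 + 105644 = 105725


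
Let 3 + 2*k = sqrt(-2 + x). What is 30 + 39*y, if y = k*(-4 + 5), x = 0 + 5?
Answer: -57/2 + 39*sqrt(3)/2 ≈ 5.2750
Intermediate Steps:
x = 5
k = -3/2 + sqrt(3)/2 (k = -3/2 + sqrt(-2 + 5)/2 = -3/2 + sqrt(3)/2 ≈ -0.63398)
y = -3/2 + sqrt(3)/2 (y = (-3/2 + sqrt(3)/2)*(-4 + 5) = (-3/2 + sqrt(3)/2)*1 = -3/2 + sqrt(3)/2 ≈ -0.63398)
30 + 39*y = 30 + 39*(-3/2 + sqrt(3)/2) = 30 + (-117/2 + 39*sqrt(3)/2) = -57/2 + 39*sqrt(3)/2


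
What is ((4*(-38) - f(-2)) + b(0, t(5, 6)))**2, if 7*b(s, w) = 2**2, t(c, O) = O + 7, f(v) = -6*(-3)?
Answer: 1406596/49 ≈ 28706.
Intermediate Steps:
f(v) = 18
t(c, O) = 7 + O
b(s, w) = 4/7 (b(s, w) = (1/7)*2**2 = (1/7)*4 = 4/7)
((4*(-38) - f(-2)) + b(0, t(5, 6)))**2 = ((4*(-38) - 1*18) + 4/7)**2 = ((-152 - 18) + 4/7)**2 = (-170 + 4/7)**2 = (-1186/7)**2 = 1406596/49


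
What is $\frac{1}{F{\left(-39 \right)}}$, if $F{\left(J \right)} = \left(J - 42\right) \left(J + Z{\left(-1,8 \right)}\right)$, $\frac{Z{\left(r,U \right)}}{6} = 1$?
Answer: $\frac{1}{2673} \approx 0.00037411$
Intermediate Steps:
$Z{\left(r,U \right)} = 6$ ($Z{\left(r,U \right)} = 6 \cdot 1 = 6$)
$F{\left(J \right)} = \left(-42 + J\right) \left(6 + J\right)$ ($F{\left(J \right)} = \left(J - 42\right) \left(J + 6\right) = \left(-42 + J\right) \left(6 + J\right)$)
$\frac{1}{F{\left(-39 \right)}} = \frac{1}{-252 + \left(-39\right)^{2} - -1404} = \frac{1}{-252 + 1521 + 1404} = \frac{1}{2673}$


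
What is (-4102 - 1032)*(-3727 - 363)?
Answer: 20998060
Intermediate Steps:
(-4102 - 1032)*(-3727 - 363) = -5134*(-4090) = 20998060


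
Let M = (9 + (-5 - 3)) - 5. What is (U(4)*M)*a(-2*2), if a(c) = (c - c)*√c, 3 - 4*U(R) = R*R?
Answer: 0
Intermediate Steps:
U(R) = ¾ - R²/4 (U(R) = ¾ - R*R/4 = ¾ - R²/4)
a(c) = 0 (a(c) = 0*√c = 0)
M = -4 (M = (9 - 8) - 5 = 1 - 5 = -4)
(U(4)*M)*a(-2*2) = ((¾ - ¼*4²)*(-4))*0 = ((¾ - ¼*16)*(-4))*0 = ((¾ - 4)*(-4))*0 = -13/4*(-4)*0 = 13*0 = 0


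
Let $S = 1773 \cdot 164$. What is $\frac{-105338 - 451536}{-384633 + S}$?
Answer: $\frac{556874}{93861} \approx 5.933$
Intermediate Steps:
$S = 290772$
$\frac{-105338 - 451536}{-384633 + S} = \frac{-105338 - 451536}{-384633 + 290772} = - \frac{556874}{-93861} = \left(-556874\right) \left(- \frac{1}{93861}\right) = \frac{556874}{93861}$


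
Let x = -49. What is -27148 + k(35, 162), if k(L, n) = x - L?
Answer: -27232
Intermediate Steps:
k(L, n) = -49 - L
-27148 + k(35, 162) = -27148 + (-49 - 1*35) = -27148 + (-49 - 35) = -27148 - 84 = -27232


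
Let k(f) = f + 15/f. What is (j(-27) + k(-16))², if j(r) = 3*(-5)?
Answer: 261121/256 ≈ 1020.0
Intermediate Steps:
j(r) = -15
(j(-27) + k(-16))² = (-15 + (-16 + 15/(-16)))² = (-15 + (-16 + 15*(-1/16)))² = (-15 + (-16 - 15/16))² = (-15 - 271/16)² = (-511/16)² = 261121/256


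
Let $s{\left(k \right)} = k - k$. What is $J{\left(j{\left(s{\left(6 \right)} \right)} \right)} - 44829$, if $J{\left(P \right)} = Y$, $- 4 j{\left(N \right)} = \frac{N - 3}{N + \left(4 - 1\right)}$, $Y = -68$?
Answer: $-44897$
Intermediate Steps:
$s{\left(k \right)} = 0$
$j{\left(N \right)} = - \frac{-3 + N}{4 \left(3 + N\right)}$ ($j{\left(N \right)} = - \frac{\left(N - 3\right) \frac{1}{N + \left(4 - 1\right)}}{4} = - \frac{\left(-3 + N\right) \frac{1}{N + 3}}{4} = - \frac{\left(-3 + N\right) \frac{1}{3 + N}}{4} = - \frac{\frac{1}{3 + N} \left(-3 + N\right)}{4} = - \frac{-3 + N}{4 \left(3 + N\right)}$)
$J{\left(P \right)} = -68$
$J{\left(j{\left(s{\left(6 \right)} \right)} \right)} - 44829 = -68 - 44829 = -44897$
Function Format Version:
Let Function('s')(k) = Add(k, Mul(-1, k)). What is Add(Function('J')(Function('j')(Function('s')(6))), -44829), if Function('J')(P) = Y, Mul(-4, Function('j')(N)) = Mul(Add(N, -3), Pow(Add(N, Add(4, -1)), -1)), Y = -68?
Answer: -44897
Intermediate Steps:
Function('s')(k) = 0
Function('j')(N) = Mul(Rational(-1, 4), Pow(Add(3, N), -1), Add(-3, N)) (Function('j')(N) = Mul(Rational(-1, 4), Mul(Add(N, -3), Pow(Add(N, Add(4, -1)), -1))) = Mul(Rational(-1, 4), Mul(Add(-3, N), Pow(Add(N, 3), -1))) = Mul(Rational(-1, 4), Mul(Add(-3, N), Pow(Add(3, N), -1))) = Mul(Rational(-1, 4), Mul(Pow(Add(3, N), -1), Add(-3, N))) = Mul(Rational(-1, 4), Pow(Add(3, N), -1), Add(-3, N)))
Function('J')(P) = -68
Add(Function('J')(Function('j')(Function('s')(6))), -44829) = Add(-68, -44829) = -44897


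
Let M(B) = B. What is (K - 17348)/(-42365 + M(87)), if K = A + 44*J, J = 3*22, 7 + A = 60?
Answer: 14391/42278 ≈ 0.34039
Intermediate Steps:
A = 53 (A = -7 + 60 = 53)
J = 66
K = 2957 (K = 53 + 44*66 = 53 + 2904 = 2957)
(K - 17348)/(-42365 + M(87)) = (2957 - 17348)/(-42365 + 87) = -14391/(-42278) = -14391*(-1/42278) = 14391/42278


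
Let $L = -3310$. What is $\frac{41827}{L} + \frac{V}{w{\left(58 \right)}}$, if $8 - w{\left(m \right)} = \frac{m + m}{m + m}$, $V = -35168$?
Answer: $- \frac{16671267}{3310} \approx -5036.6$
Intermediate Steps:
$w{\left(m \right)} = 7$ ($w{\left(m \right)} = 8 - \frac{m + m}{m + m} = 8 - \frac{2 m}{2 m} = 8 - 2 m \frac{1}{2 m} = 8 - 1 = 7$)
$\frac{41827}{L} + \frac{V}{w{\left(58 \right)}} = \frac{41827}{-3310} - \frac{35168}{7} = 41827 \left(- \frac{1}{3310}\right) - 5024 = - \frac{41827}{3310} - 5024 = - \frac{16671267}{3310}$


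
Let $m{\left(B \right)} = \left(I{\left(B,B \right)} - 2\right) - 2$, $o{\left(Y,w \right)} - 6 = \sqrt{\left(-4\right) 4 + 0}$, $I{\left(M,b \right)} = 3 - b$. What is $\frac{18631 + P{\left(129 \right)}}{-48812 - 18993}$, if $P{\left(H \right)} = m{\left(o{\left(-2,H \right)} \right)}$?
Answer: $- \frac{18624}{67805} + \frac{4 i}{67805} \approx -0.27467 + 5.8993 \cdot 10^{-5} i$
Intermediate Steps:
$o{\left(Y,w \right)} = 6 + 4 i$ ($o{\left(Y,w \right)} = 6 + \sqrt{\left(-4\right) 4 + 0} = 6 + \sqrt{-16 + 0} = 6 + \sqrt{-16} = 6 + 4 i$)
$m{\left(B \right)} = -1 - B$ ($m{\left(B \right)} = \left(\left(3 - B\right) - 2\right) - 2 = \left(1 - B\right) - 2 = -1 - B$)
$P{\left(H \right)} = -7 - 4 i$ ($P{\left(H \right)} = -1 - \left(6 + 4 i\right) = -7 - 4 i$)
$\frac{18631 + P{\left(129 \right)}}{-48812 - 18993} = \frac{18631 - \left(7 + 4 i\right)}{-48812 - 18993} = \frac{18624 - 4 i}{-67805} = \left(18624 - 4 i\right) \left(- \frac{1}{67805}\right) = - \frac{18624}{67805} + \frac{4 i}{67805}$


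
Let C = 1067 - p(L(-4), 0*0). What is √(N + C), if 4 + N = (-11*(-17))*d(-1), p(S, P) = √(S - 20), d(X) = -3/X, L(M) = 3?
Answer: √(1624 - I*√17) ≈ 40.299 - 0.0512*I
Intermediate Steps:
p(S, P) = √(-20 + S)
N = 557 (N = -4 + (-11*(-17))*(-3/(-1)) = -4 + 187*(-3*(-1)) = -4 + 187*3 = -4 + 561 = 557)
C = 1067 - I*√17 (C = 1067 - √(-20 + 3) = 1067 - √(-17) = 1067 - I*√17 ≈ 1067.0 - 4.1231*I)
√(N + C) = √(557 + (1067 - I*√17)) = √(1624 - I*√17)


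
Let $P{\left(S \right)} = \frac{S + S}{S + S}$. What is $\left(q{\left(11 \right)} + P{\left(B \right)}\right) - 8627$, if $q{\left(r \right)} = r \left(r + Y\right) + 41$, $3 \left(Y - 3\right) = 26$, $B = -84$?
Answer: $- \frac{25007}{3} \approx -8335.7$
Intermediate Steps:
$Y = \frac{35}{3}$ ($Y = 3 + \frac{1}{3} \cdot 26 = 3 + \frac{26}{3} = \frac{35}{3} \approx 11.667$)
$q{\left(r \right)} = 41 + r \left(\frac{35}{3} + r\right)$ ($q{\left(r \right)} = r \left(r + \frac{35}{3}\right) + 41 = r \left(\frac{35}{3} + r\right) + 41 = 41 + r \left(\frac{35}{3} + r\right)$)
$P{\left(S \right)} = 1$ ($P{\left(S \right)} = \frac{2 S}{2 S} = 2 S \frac{1}{2 S} = 1$)
$\left(q{\left(11 \right)} + P{\left(B \right)}\right) - 8627 = \left(\left(41 + 11^{2} + \frac{35}{3} \cdot 11\right) + 1\right) - 8627 = \left(\left(41 + 121 + \frac{385}{3}\right) + 1\right) - 8627 = \left(\frac{871}{3} + 1\right) - 8627 = \frac{874}{3} - 8627 = - \frac{25007}{3}$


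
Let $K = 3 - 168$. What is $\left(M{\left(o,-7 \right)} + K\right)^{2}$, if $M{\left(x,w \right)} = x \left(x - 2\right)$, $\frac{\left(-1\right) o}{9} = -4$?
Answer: $1121481$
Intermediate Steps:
$K = -165$ ($K = 3 - 168 = -165$)
$o = 36$ ($o = \left(-9\right) \left(-4\right) = 36$)
$M{\left(x,w \right)} = x \left(-2 + x\right)$
$\left(M{\left(o,-7 \right)} + K\right)^{2} = \left(36 \left(-2 + 36\right) - 165\right)^{2} = \left(36 \cdot 34 - 165\right)^{2} = \left(1224 - 165\right)^{2} = 1059^{2} = 1121481$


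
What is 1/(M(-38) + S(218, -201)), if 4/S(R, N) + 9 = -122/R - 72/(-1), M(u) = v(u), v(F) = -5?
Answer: -3403/16797 ≈ -0.20260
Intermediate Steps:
M(u) = -5
S(R, N) = 4/(63 - 122/R) (S(R, N) = 4/(-9 + (-122/R - 72/(-1))) = 4/(-9 + (-122/R - 72*(-1))) = 4/(-9 + (-122/R + 72)) = 4/(-9 + (72 - 122/R)) = 4/(63 - 122/R))
1/(M(-38) + S(218, -201)) = 1/(-5 + 4*218/(-122 + 63*218)) = 1/(-5 + 4*218/(-122 + 13734)) = 1/(-5 + 4*218/13612) = 1/(-5 + 4*218*(1/13612)) = 1/(-5 + 218/3403) = 1/(-16797/3403) = -3403/16797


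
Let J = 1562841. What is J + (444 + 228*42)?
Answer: 1572861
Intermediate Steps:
J + (444 + 228*42) = 1562841 + (444 + 228*42) = 1562841 + (444 + 9576) = 1562841 + 10020 = 1572861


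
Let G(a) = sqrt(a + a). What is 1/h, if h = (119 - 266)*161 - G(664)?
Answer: -23667/560125561 + 4*sqrt(83)/560125561 ≈ -4.2188e-5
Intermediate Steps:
G(a) = sqrt(2)*sqrt(a) (G(a) = sqrt(2*a) = sqrt(2)*sqrt(a))
h = -23667 - 4*sqrt(83) (h = (119 - 266)*161 - sqrt(2)*sqrt(664) = -147*161 - sqrt(2)*2*sqrt(166) = -23667 - 4*sqrt(83) ≈ -23703.)
1/h = 1/(-23667 - 4*sqrt(83))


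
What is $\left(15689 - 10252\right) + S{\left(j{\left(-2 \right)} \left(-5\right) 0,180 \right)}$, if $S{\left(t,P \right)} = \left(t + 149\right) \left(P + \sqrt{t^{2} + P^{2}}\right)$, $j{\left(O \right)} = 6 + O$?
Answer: $59077$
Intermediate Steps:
$S{\left(t,P \right)} = \left(149 + t\right) \left(P + \sqrt{P^{2} + t^{2}}\right)$
$\left(15689 - 10252\right) + S{\left(j{\left(-2 \right)} \left(-5\right) 0,180 \right)} = \left(15689 - 10252\right) + \left(149 \cdot 180 + 149 \sqrt{180^{2} + \left(\left(6 - 2\right) \left(-5\right) 0\right)^{2}} + 180 \left(6 - 2\right) \left(-5\right) 0 + \left(6 - 2\right) \left(-5\right) 0 \sqrt{180^{2} + \left(\left(6 - 2\right) \left(-5\right) 0\right)^{2}}\right) = 5437 + \left(26820 + 149 \sqrt{32400 + \left(4 \left(-5\right) 0\right)^{2}} + 180 \cdot 4 \left(-5\right) 0 + 4 \left(-5\right) 0 \sqrt{32400 + \left(4 \left(-5\right) 0\right)^{2}}\right) = 5437 + \left(26820 + 149 \sqrt{32400 + \left(\left(-20\right) 0\right)^{2}} + 180 \left(\left(-20\right) 0\right) + \left(-20\right) 0 \sqrt{32400 + \left(\left(-20\right) 0\right)^{2}}\right) = 5437 + \left(26820 + 149 \sqrt{32400 + 0^{2}} + 180 \cdot 0 + 0 \sqrt{32400 + 0^{2}}\right) = 5437 + \left(26820 + 149 \sqrt{32400 + 0} + 0 + 0 \sqrt{32400 + 0}\right) = 5437 + \left(26820 + 149 \sqrt{32400} + 0 + 0 \sqrt{32400}\right) = 5437 + \left(26820 + 149 \cdot 180 + 0 + 0 \cdot 180\right) = 5437 + \left(26820 + 26820 + 0 + 0\right) = 5437 + 53640 = 59077$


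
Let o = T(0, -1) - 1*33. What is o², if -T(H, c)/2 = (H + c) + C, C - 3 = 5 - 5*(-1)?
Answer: 3249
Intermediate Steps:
C = 13 (C = 3 + (5 - 5*(-1)) = 3 + (5 + 5) = 3 + 10 = 13)
T(H, c) = -26 - 2*H - 2*c (T(H, c) = -2*((H + c) + 13) = -2*(13 + H + c) = -26 - 2*H - 2*c)
o = -57 (o = (-26 - 2*0 - 2*(-1)) - 1*33 = (-26 + 0 + 2) - 33 = -24 - 33 = -57)
o² = (-57)² = 3249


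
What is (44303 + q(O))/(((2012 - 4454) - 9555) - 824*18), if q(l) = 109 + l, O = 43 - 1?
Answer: -14818/8943 ≈ -1.6569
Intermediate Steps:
O = 42
(44303 + q(O))/(((2012 - 4454) - 9555) - 824*18) = (44303 + (109 + 42))/(((2012 - 4454) - 9555) - 824*18) = (44303 + 151)/((-2442 - 9555) - 14832) = 44454/(-11997 - 14832) = 44454/(-26829) = 44454*(-1/26829) = -14818/8943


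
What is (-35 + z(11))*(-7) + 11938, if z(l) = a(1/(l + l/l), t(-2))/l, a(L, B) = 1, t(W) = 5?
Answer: 134006/11 ≈ 12182.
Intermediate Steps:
z(l) = 1/l
(-35 + z(11))*(-7) + 11938 = (-35 + 1/11)*(-7) + 11938 = -384/11*(-7) + 11938 = 2688/11 + 11938 = 134006/11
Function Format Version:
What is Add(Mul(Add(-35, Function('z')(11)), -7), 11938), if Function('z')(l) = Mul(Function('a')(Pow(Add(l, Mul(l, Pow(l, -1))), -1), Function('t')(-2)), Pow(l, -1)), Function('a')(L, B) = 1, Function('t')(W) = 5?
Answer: Rational(134006, 11) ≈ 12182.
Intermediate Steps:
Function('z')(l) = Pow(l, -1) (Function('z')(l) = Mul(1, Pow(l, -1)) = Pow(l, -1))
Add(Mul(Add(-35, Function('z')(11)), -7), 11938) = Add(Mul(Add(-35, Pow(11, -1)), -7), 11938) = Add(Mul(Add(-35, Rational(1, 11)), -7), 11938) = Add(Mul(Rational(-384, 11), -7), 11938) = Add(Rational(2688, 11), 11938) = Rational(134006, 11)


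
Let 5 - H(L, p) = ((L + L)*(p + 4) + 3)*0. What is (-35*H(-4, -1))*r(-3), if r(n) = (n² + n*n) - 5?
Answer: -2275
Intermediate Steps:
r(n) = -5 + 2*n² (r(n) = (n² + n²) - 5 = 2*n² - 5 = -5 + 2*n²)
H(L, p) = 5 (H(L, p) = 5 - ((L + L)*(p + 4) + 3)*0 = 5 - ((2*L)*(4 + p) + 3)*0 = 5 - (2*L*(4 + p) + 3)*0 = 5 - (3 + 2*L*(4 + p))*0 = 5 - 1*0 = 5 + 0 = 5)
(-35*H(-4, -1))*r(-3) = (-35*5)*(-5 + 2*(-3)²) = -175*(-5 + 2*9) = -175*(-5 + 18) = -175*13 = -2275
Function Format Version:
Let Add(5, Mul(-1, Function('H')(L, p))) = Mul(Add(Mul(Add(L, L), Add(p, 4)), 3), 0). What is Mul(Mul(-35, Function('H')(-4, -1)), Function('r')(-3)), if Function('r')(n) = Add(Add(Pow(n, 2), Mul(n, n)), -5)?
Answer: -2275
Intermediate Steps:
Function('r')(n) = Add(-5, Mul(2, Pow(n, 2))) (Function('r')(n) = Add(Add(Pow(n, 2), Pow(n, 2)), -5) = Add(Mul(2, Pow(n, 2)), -5) = Add(-5, Mul(2, Pow(n, 2))))
Function('H')(L, p) = 5 (Function('H')(L, p) = Add(5, Mul(-1, Mul(Add(Mul(Add(L, L), Add(p, 4)), 3), 0))) = Add(5, Mul(-1, Mul(Add(Mul(Mul(2, L), Add(4, p)), 3), 0))) = Add(5, Mul(-1, Mul(Add(Mul(2, L, Add(4, p)), 3), 0))) = Add(5, Mul(-1, Mul(Add(3, Mul(2, L, Add(4, p))), 0))) = Add(5, Mul(-1, 0)) = Add(5, 0) = 5)
Mul(Mul(-35, Function('H')(-4, -1)), Function('r')(-3)) = Mul(Mul(-35, 5), Add(-5, Mul(2, Pow(-3, 2)))) = Mul(-175, Add(-5, Mul(2, 9))) = Mul(-175, Add(-5, 18)) = Mul(-175, 13) = -2275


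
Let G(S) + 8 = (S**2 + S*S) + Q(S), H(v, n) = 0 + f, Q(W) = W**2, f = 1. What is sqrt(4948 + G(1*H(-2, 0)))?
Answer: sqrt(4943) ≈ 70.307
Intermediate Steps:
H(v, n) = 1 (H(v, n) = 0 + 1 = 1)
G(S) = -8 + 3*S**2 (G(S) = -8 + ((S**2 + S*S) + S**2) = -8 + ((S**2 + S**2) + S**2) = -8 + (2*S**2 + S**2) = -8 + 3*S**2)
sqrt(4948 + G(1*H(-2, 0))) = sqrt(4948 + (-8 + 3*(1*1)**2)) = sqrt(4948 + (-8 + 3*1**2)) = sqrt(4948 + (-8 + 3*1)) = sqrt(4948 + (-8 + 3)) = sqrt(4948 - 5) = sqrt(4943)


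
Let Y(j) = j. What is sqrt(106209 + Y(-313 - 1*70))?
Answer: sqrt(105826) ≈ 325.31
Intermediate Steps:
sqrt(106209 + Y(-313 - 1*70)) = sqrt(106209 + (-313 - 1*70)) = sqrt(106209 + (-313 - 70)) = sqrt(106209 - 383) = sqrt(105826)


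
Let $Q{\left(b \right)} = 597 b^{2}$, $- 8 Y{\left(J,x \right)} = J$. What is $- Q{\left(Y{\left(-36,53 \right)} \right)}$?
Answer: $- \frac{48357}{4} \approx -12089.0$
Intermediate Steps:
$Y{\left(J,x \right)} = - \frac{J}{8}$
$- Q{\left(Y{\left(-36,53 \right)} \right)} = - 597 \left(\left(- \frac{1}{8}\right) \left(-36\right)\right)^{2} = - 597 \left(\frac{9}{2}\right)^{2} = - \frac{597 \cdot 81}{4} = \left(-1\right) \frac{48357}{4} = - \frac{48357}{4}$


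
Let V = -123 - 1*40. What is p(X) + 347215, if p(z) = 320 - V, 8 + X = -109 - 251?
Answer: 347698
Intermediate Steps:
V = -163 (V = -123 - 40 = -163)
X = -368 (X = -8 + (-109 - 251) = -8 - 360 = -368)
p(z) = 483 (p(z) = 320 - 1*(-163) = 320 + 163 = 483)
p(X) + 347215 = 483 + 347215 = 347698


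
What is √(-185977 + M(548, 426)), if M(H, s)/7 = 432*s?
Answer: √1102247 ≈ 1049.9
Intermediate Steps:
M(H, s) = 3024*s (M(H, s) = 7*(432*s) = 3024*s)
√(-185977 + M(548, 426)) = √(-185977 + 3024*426) = √(-185977 + 1288224) = √1102247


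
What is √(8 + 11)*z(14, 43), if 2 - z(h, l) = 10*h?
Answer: -138*√19 ≈ -601.53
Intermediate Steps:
z(h, l) = 2 - 10*h
√(8 + 11)*z(14, 43) = √(8 + 11)*(2 - 10*14) = √19*(2 - 140) = √19*(-138) = -138*√19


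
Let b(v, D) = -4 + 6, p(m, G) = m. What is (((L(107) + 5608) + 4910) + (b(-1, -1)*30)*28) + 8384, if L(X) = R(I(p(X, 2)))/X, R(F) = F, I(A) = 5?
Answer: 2202279/107 ≈ 20582.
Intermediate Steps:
L(X) = 5/X
b(v, D) = 2
(((L(107) + 5608) + 4910) + (b(-1, -1)*30)*28) + 8384 = (((5/107 + 5608) + 4910) + (2*30)*28) + 8384 = (((5*(1/107) + 5608) + 4910) + 60*28) + 8384 = (((5/107 + 5608) + 4910) + 1680) + 8384 = ((600061/107 + 4910) + 1680) + 8384 = (1125431/107 + 1680) + 8384 = 1305191/107 + 8384 = 2202279/107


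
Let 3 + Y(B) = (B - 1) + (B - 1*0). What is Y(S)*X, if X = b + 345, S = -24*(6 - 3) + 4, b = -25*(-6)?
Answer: -69300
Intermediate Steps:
b = 150
S = -68 (S = -24*3 + 4 = -4*18 + 4 = -72 + 4 = -68)
Y(B) = -4 + 2*B (Y(B) = -3 + ((B - 1) + (B - 1*0)) = -3 + ((-1 + B) + (B + 0)) = -3 + ((-1 + B) + B) = -3 + (-1 + 2*B) = -4 + 2*B)
X = 495 (X = 150 + 345 = 495)
Y(S)*X = (-4 + 2*(-68))*495 = (-4 - 136)*495 = -140*495 = -69300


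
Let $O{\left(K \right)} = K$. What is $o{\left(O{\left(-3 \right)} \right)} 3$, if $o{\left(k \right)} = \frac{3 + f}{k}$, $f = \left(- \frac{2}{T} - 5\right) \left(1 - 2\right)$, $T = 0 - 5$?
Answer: $- \frac{38}{5} \approx -7.6$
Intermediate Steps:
$T = -5$ ($T = 0 - 5 = -5$)
$f = \frac{23}{5}$ ($f = \left(- \frac{2}{-5} - 5\right) \left(1 - 2\right) = \left(\left(-2\right) \left(- \frac{1}{5}\right) - 5\right) \left(-1\right) = \left(\frac{2}{5} - 5\right) \left(-1\right) = \left(- \frac{23}{5}\right) \left(-1\right) = \frac{23}{5} \approx 4.6$)
$o{\left(k \right)} = \frac{38}{5 k}$ ($o{\left(k \right)} = \frac{3 + \frac{23}{5}}{k} = \frac{38}{5 k}$)
$o{\left(O{\left(-3 \right)} \right)} 3 = \frac{38}{5 \left(-3\right)} 3 = \frac{38}{5} \left(- \frac{1}{3}\right) 3 = \left(- \frac{38}{15}\right) 3 = - \frac{38}{5}$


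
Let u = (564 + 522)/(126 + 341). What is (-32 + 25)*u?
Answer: -7602/467 ≈ -16.278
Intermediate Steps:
u = 1086/467 ≈ 2.3255
(-32 + 25)*u = (-32 + 25)*(1086/467) = -7*1086/467 = -7602/467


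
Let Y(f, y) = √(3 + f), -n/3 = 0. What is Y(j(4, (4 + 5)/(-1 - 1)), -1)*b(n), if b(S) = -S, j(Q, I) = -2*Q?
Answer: 0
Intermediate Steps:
n = 0 (n = -3*0 = 0)
Y(j(4, (4 + 5)/(-1 - 1)), -1)*b(n) = √(3 - 2*4)*(-1*0) = √(3 - 8)*0 = √(-5)*0 = (I*√5)*0 = 0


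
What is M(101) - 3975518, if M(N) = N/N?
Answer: -3975517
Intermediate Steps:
M(N) = 1
M(101) - 3975518 = 1 - 3975518 = -3975517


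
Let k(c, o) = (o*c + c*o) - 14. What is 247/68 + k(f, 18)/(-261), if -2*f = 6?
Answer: 72763/17748 ≈ 4.0998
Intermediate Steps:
f = -3 (f = -1/2*6 = -3)
k(c, o) = -14 + 2*c*o (k(c, o) = (c*o + c*o) - 14 = 2*c*o - 14 = -14 + 2*c*o)
247/68 + k(f, 18)/(-261) = 247/68 + (-14 + 2*(-3)*18)/(-261) = 247*(1/68) + (-14 - 108)*(-1/261) = 247/68 - 122*(-1/261) = 247/68 + 122/261 = 72763/17748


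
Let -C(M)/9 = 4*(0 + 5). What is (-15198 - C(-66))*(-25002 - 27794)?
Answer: 792890328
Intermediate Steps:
C(M) = -180 (C(M) = -36*(0 + 5) = -36*5 = -9*20 = -180)
(-15198 - C(-66))*(-25002 - 27794) = (-15198 - 1*(-180))*(-25002 - 27794) = (-15198 + 180)*(-52796) = -15018*(-52796) = 792890328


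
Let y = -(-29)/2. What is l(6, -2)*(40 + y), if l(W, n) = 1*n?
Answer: -109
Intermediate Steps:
l(W, n) = n
y = 29/2 (y = -(-29)/2 = -1*(-29/2) = 29/2 ≈ 14.500)
l(6, -2)*(40 + y) = -2*(40 + 29/2) = -2*109/2 = -109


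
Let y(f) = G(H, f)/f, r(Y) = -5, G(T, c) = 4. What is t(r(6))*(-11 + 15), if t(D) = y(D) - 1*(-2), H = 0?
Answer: 24/5 ≈ 4.8000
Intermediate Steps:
y(f) = 4/f
t(D) = 2 + 4/D (t(D) = 4/D - 1*(-2) = 4/D + 2 = 2 + 4/D)
t(r(6))*(-11 + 15) = (2 + 4/(-5))*(-11 + 15) = (2 + 4*(-⅕))*4 = (2 - ⅘)*4 = (6/5)*4 = 24/5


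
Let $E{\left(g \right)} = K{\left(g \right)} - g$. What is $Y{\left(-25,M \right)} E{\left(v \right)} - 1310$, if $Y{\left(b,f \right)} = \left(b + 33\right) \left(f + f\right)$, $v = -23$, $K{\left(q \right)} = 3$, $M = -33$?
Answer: $-15038$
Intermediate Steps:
$Y{\left(b,f \right)} = 2 f \left(33 + b\right)$ ($Y{\left(b,f \right)} = \left(33 + b\right) 2 f = 2 f \left(33 + b\right)$)
$E{\left(g \right)} = 3 - g$
$Y{\left(-25,M \right)} E{\left(v \right)} - 1310 = 2 \left(-33\right) \left(33 - 25\right) \left(3 - -23\right) - 1310 = 2 \left(-33\right) 8 \left(3 + 23\right) - 1310 = \left(-528\right) 26 - 1310 = -13728 - 1310 = -15038$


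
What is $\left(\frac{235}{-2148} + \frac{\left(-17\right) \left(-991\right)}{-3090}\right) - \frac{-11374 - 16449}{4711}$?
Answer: $\frac{1795104599}{5211402420} \approx 0.34446$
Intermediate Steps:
$\left(\frac{235}{-2148} + \frac{\left(-17\right) \left(-991\right)}{-3090}\right) - \frac{-11374 - 16449}{4711} = \left(235 \left(- \frac{1}{2148}\right) + 16847 \left(- \frac{1}{3090}\right)\right) - \left(-11374 - 16449\right) \frac{1}{4711} = \left(- \frac{235}{2148} - \frac{16847}{3090}\right) - \left(-27823\right) \frac{1}{4711} = - \frac{6152251}{1106220} - - \frac{27823}{4711} = - \frac{6152251}{1106220} + \frac{27823}{4711} = \frac{1795104599}{5211402420}$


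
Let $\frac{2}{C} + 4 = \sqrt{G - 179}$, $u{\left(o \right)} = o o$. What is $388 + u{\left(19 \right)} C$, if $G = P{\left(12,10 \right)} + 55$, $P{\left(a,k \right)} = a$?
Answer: $\frac{5847}{16} - \frac{361 i \sqrt{7}}{16} \approx 365.44 - 59.695 i$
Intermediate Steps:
$G = 67$ ($G = 12 + 55 = 67$)
$u{\left(o \right)} = o^{2}$
$C = \frac{2}{-4 + 4 i \sqrt{7}}$ ($C = \frac{2}{-4 + \sqrt{67 - 179}} = \frac{2}{-4 + \sqrt{-112}} = \frac{2}{-4 + 4 i \sqrt{7}} \approx -0.0625 - 0.16536 i$)
$388 + u{\left(19 \right)} C = 388 + 19^{2} \left(- \frac{1}{16} - \frac{i \sqrt{7}}{16}\right) = 388 + 361 \left(- \frac{1}{16} - \frac{i \sqrt{7}}{16}\right) = 388 - \left(\frac{361}{16} + \frac{361 i \sqrt{7}}{16}\right) = \frac{5847}{16} - \frac{361 i \sqrt{7}}{16}$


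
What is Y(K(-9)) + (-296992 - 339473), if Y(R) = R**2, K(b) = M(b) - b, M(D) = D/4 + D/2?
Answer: -10183359/16 ≈ -6.3646e+5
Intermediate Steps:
M(D) = 3*D/4 (M(D) = D*(1/4) + D*(1/2) = D/4 + D/2 = 3*D/4)
K(b) = -b/4 (K(b) = 3*b/4 - b = -b/4)
Y(K(-9)) + (-296992 - 339473) = (-1/4*(-9))**2 + (-296992 - 339473) = (9/4)**2 - 636465 = 81/16 - 636465 = -10183359/16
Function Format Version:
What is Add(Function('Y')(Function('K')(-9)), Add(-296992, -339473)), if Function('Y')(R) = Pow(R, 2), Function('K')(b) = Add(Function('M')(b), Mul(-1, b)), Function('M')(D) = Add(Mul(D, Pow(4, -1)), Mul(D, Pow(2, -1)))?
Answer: Rational(-10183359, 16) ≈ -6.3646e+5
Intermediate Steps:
Function('M')(D) = Mul(Rational(3, 4), D) (Function('M')(D) = Add(Mul(D, Rational(1, 4)), Mul(D, Rational(1, 2))) = Add(Mul(Rational(1, 4), D), Mul(Rational(1, 2), D)) = Mul(Rational(3, 4), D))
Function('K')(b) = Mul(Rational(-1, 4), b) (Function('K')(b) = Add(Mul(Rational(3, 4), b), Mul(-1, b)) = Mul(Rational(-1, 4), b))
Add(Function('Y')(Function('K')(-9)), Add(-296992, -339473)) = Add(Pow(Mul(Rational(-1, 4), -9), 2), Add(-296992, -339473)) = Add(Pow(Rational(9, 4), 2), -636465) = Add(Rational(81, 16), -636465) = Rational(-10183359, 16)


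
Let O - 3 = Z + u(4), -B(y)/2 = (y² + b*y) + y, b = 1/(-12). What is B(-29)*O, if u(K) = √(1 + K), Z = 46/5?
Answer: -596153/30 - 9773*√5/6 ≈ -23514.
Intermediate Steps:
Z = 46/5 (Z = 46*(⅕) = 46/5 ≈ 9.2000)
b = -1/12 ≈ -0.083333
B(y) = -2*y² - 11*y/6 (B(y) = -2*((y² - y/12) + y) = -2*(y² + 11*y/12) = -2*y² - 11*y/6)
O = 61/5 + √5 (O = 3 + (46/5 + √(1 + 4)) = 3 + (46/5 + √5) = 61/5 + √5 ≈ 14.436)
B(-29)*O = (-⅙*(-29)*(11 + 12*(-29)))*(61/5 + √5) = (-⅙*(-29)*(11 - 348))*(61/5 + √5) = (-⅙*(-29)*(-337))*(61/5 + √5) = -9773*(61/5 + √5)/6 = -596153/30 - 9773*√5/6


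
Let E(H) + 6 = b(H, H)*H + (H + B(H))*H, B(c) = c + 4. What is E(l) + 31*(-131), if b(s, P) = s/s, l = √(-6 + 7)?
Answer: -4060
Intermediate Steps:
B(c) = 4 + c
l = 1 (l = √1 = 1)
b(s, P) = 1
E(H) = -6 + H + H*(4 + 2*H) (E(H) = -6 + (1*H + (H + (4 + H))*H) = -6 + (H + (4 + 2*H)*H) = -6 + (H + H*(4 + 2*H)) = -6 + H + H*(4 + 2*H))
E(l) + 31*(-131) = (-6 + 2*1² + 5*1) + 31*(-131) = (-6 + 2*1 + 5) - 4061 = (-6 + 2 + 5) - 4061 = 1 - 4061 = -4060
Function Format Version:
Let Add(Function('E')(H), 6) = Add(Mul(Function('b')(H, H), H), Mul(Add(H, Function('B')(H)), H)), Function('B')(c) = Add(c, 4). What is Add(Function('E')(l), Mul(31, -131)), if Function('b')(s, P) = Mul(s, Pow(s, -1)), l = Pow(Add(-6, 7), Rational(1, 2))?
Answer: -4060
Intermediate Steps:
Function('B')(c) = Add(4, c)
l = 1 (l = Pow(1, Rational(1, 2)) = 1)
Function('b')(s, P) = 1
Function('E')(H) = Add(-6, H, Mul(H, Add(4, Mul(2, H)))) (Function('E')(H) = Add(-6, Add(Mul(1, H), Mul(Add(H, Add(4, H)), H))) = Add(-6, Add(H, Mul(Add(4, Mul(2, H)), H))) = Add(-6, Add(H, Mul(H, Add(4, Mul(2, H))))) = Add(-6, H, Mul(H, Add(4, Mul(2, H)))))
Add(Function('E')(l), Mul(31, -131)) = Add(Add(-6, Mul(2, Pow(1, 2)), Mul(5, 1)), Mul(31, -131)) = Add(Add(-6, Mul(2, 1), 5), -4061) = Add(Add(-6, 2, 5), -4061) = Add(1, -4061) = -4060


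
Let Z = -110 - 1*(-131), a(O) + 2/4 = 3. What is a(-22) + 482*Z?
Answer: 20249/2 ≈ 10125.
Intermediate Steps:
a(O) = 5/2 (a(O) = -½ + 3 = 5/2)
Z = 21 (Z = -110 + 131 = 21)
a(-22) + 482*Z = 5/2 + 482*21 = 5/2 + 10122 = 20249/2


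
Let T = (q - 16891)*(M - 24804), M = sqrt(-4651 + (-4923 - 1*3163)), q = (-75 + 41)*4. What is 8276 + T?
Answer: 422345984 - 17027*I*sqrt(12737) ≈ 4.2235e+8 - 1.9216e+6*I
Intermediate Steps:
q = -136 (q = -34*4 = -136)
M = I*sqrt(12737) (M = sqrt(-4651 + (-4923 - 3163)) = sqrt(-4651 - 8086) = sqrt(-12737) = I*sqrt(12737) ≈ 112.86*I)
T = 422337708 - 17027*I*sqrt(12737) (T = (-136 - 16891)*(I*sqrt(12737) - 24804) = -17027*(-24804 + I*sqrt(12737)) = 422337708 - 17027*I*sqrt(12737) ≈ 4.2234e+8 - 1.9216e+6*I)
8276 + T = 8276 + (422337708 - 17027*I*sqrt(12737)) = 422345984 - 17027*I*sqrt(12737)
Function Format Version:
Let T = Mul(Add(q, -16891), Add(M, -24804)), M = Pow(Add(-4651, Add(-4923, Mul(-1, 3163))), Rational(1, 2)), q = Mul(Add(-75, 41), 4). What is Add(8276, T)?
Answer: Add(422345984, Mul(-17027, I, Pow(12737, Rational(1, 2)))) ≈ Add(4.2235e+8, Mul(-1.9216e+6, I))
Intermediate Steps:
q = -136 (q = Mul(-34, 4) = -136)
M = Mul(I, Pow(12737, Rational(1, 2))) (M = Pow(Add(-4651, Add(-4923, -3163)), Rational(1, 2)) = Pow(Add(-4651, -8086), Rational(1, 2)) = Pow(-12737, Rational(1, 2)) = Mul(I, Pow(12737, Rational(1, 2))) ≈ Mul(112.86, I))
T = Add(422337708, Mul(-17027, I, Pow(12737, Rational(1, 2)))) (T = Mul(Add(-136, -16891), Add(Mul(I, Pow(12737, Rational(1, 2))), -24804)) = Mul(-17027, Add(-24804, Mul(I, Pow(12737, Rational(1, 2))))) = Add(422337708, Mul(-17027, I, Pow(12737, Rational(1, 2)))) ≈ Add(4.2234e+8, Mul(-1.9216e+6, I)))
Add(8276, T) = Add(8276, Add(422337708, Mul(-17027, I, Pow(12737, Rational(1, 2))))) = Add(422345984, Mul(-17027, I, Pow(12737, Rational(1, 2))))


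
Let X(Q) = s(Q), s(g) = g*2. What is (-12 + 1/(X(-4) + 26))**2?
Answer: 46225/324 ≈ 142.67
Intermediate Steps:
s(g) = 2*g
X(Q) = 2*Q
(-12 + 1/(X(-4) + 26))**2 = (-12 + 1/(2*(-4) + 26))**2 = (-12 + 1/(-8 + 26))**2 = (-12 + 1/18)**2 = (-215/18)**2 = 46225/324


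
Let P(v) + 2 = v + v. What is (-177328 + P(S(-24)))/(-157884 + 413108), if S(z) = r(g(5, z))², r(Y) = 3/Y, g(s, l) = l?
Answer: -5674559/8167168 ≈ -0.69480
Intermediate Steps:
S(z) = 9/z² (S(z) = (3/z)² = 9/z²)
P(v) = -2 + 2*v (P(v) = -2 + (v + v) = -2 + 2*v)
(-177328 + P(S(-24)))/(-157884 + 413108) = (-177328 + (-2 + 2*(9/(-24)²)))/(-157884 + 413108) = (-177328 + (-2 + 2*(9*(1/576))))/255224 = (-177328 + (-2 + 2*(1/64)))*(1/255224) = (-177328 + (-2 + 1/32))*(1/255224) = (-177328 - 63/32)*(1/255224) = -5674559/32*1/255224 = -5674559/8167168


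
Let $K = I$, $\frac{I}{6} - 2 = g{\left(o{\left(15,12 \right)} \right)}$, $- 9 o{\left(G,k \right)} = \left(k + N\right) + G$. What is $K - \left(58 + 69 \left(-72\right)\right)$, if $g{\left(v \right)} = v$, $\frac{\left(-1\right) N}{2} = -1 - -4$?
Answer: $4908$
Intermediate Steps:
$N = -6$ ($N = - 2 \left(-1 - -4\right) = - 2 \left(-1 + 4\right) = \left(-2\right) 3 = -6$)
$o{\left(G,k \right)} = \frac{2}{3} - \frac{G}{9} - \frac{k}{9}$ ($o{\left(G,k \right)} = - \frac{\left(k - 6\right) + G}{9} = - \frac{\left(-6 + k\right) + G}{9} = - \frac{-6 + G + k}{9} = \frac{2}{3} - \frac{G}{9} - \frac{k}{9}$)
$I = -2$ ($I = 12 + 6 \left(\frac{2}{3} - \frac{5}{3} - \frac{4}{3}\right) = 12 + 6 \left(- \frac{7}{3}\right) = 12 - 14 = -2$)
$K = -2$
$K - \left(58 + 69 \left(-72\right)\right) = -2 - \left(58 + 69 \left(-72\right)\right) = -2 - \left(58 - 4968\right) = -2 - -4910 = -2 + 4910 = 4908$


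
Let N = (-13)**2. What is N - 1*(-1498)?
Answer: 1667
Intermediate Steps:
N = 169
N - 1*(-1498) = 169 - 1*(-1498) = 169 + 1498 = 1667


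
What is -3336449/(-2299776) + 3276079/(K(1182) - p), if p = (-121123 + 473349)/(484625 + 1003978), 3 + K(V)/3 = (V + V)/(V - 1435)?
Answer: -2837475673200973122371/32279275748530560 ≈ -87904.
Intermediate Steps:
K(V) = -9 + 6*V/(-1435 + V) (K(V) = -9 + 3*((V + V)/(V - 1435)) = -9 + 3*((2*V)/(-1435 + V)) = -9 + 3*(2*V/(-1435 + V)) = -9 + 6*V/(-1435 + V))
p = 352226/1488603 ≈ 0.23662
-3336449/(-2299776) + 3276079/(K(1182) - p) = -3336449/(-2299776) + 3276079/(3*(4305 - 1*1182)/(-1435 + 1182) - 1*352226/1488603) = -3336449*(-1/2299776) + 3276079/(3*(4305 - 1182)/(-253) - 352226/1488603) = 3336449/2299776 + 3276079/(3*(-1/253)*3123 - 352226/1488603) = 3336449/2299776 + 3276079/(-9369/253 - 352226/1488603) = 3336449/2299776 + 3276079/(-14035834685/376616559) = 3336449/2299776 + 3276079*(-376616559/14035834685) = 3336449/2299776 - 1233825599992161/14035834685 = -2837475673200973122371/32279275748530560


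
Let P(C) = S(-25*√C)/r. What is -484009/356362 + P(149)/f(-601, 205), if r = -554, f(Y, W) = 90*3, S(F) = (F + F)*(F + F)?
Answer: -10257145561/2665231398 ≈ -3.8485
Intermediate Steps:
S(F) = 4*F² (S(F) = (2*F)*(2*F) = 4*F²)
f(Y, W) = 270
P(C) = -1250*C/277 (P(C) = (4*(-25*√C)²)/(-554) = (4*(625*C))*(-1/554) = (2500*C)*(-1/554) = -1250*C/277)
-484009/356362 + P(149)/f(-601, 205) = -484009/356362 - 1250/277*149/270 = -484009*1/356362 - 186250/277*1/270 = -484009/356362 - 18625/7479 = -10257145561/2665231398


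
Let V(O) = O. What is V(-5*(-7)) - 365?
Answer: -330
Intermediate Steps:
V(-5*(-7)) - 365 = -5*(-7) - 365 = 35 - 365 = -330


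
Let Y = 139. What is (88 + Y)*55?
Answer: 12485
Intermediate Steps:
(88 + Y)*55 = (88 + 139)*55 = 227*55 = 12485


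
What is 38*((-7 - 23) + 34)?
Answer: 152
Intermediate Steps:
38*((-7 - 23) + 34) = 38*(-30 + 34) = 38*4 = 152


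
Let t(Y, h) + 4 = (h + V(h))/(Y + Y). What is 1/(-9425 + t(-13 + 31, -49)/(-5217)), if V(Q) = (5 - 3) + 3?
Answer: -999/9415574 ≈ -0.00010610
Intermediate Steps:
V(Q) = 5 (V(Q) = 2 + 3 = 5)
t(Y, h) = -4 + (5 + h)/(2*Y) (t(Y, h) = -4 + (h + 5)/(Y + Y) = -4 + (5 + h)/((2*Y)) = -4 + (5 + h)*(1/(2*Y)) = -4 + (5 + h)/(2*Y))
1/(-9425 + t(-13 + 31, -49)/(-5217)) = 1/(-9425 + ((5 - 49 - 8*(-13 + 31))/(2*(-13 + 31)))/(-5217)) = 1/(-9425 + ((½)*(5 - 49 - 8*18)/18)*(-1/5217)) = 1/(-9425 + ((½)*(1/18)*(5 - 49 - 144))*(-1/5217)) = 1/(-9425 + ((½)*(1/18)*(-188))*(-1/5217)) = 1/(-9425 - 47/9*(-1/5217)) = 1/(-9425 + 1/999) = 1/(-9415574/999) = -999/9415574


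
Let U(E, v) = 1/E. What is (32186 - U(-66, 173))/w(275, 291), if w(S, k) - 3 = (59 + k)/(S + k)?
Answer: 601170391/67584 ≈ 8895.2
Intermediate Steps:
w(S, k) = 3 + (59 + k)/(S + k)
(32186 - U(-66, 173))/w(275, 291) = (32186 - 1/(-66))/(((59 + 3*275 + 4*291)/(275 + 291))) = (32186 - 1*(-1/66))/(((59 + 825 + 1164)/566)) = (32186 + 1/66)/(((1/566)*2048)) = 2124277/(66*(1024/283)) = (2124277/66)*(283/1024) = 601170391/67584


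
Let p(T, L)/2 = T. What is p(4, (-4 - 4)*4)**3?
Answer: 512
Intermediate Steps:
p(T, L) = 2*T
p(4, (-4 - 4)*4)**3 = (2*4)**3 = 8**3 = 512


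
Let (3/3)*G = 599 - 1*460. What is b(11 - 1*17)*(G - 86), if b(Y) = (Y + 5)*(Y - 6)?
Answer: 636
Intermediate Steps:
b(Y) = (-6 + Y)*(5 + Y) (b(Y) = (5 + Y)*(-6 + Y) = (-6 + Y)*(5 + Y))
G = 139 (G = 599 - 1*460 = 599 - 460 = 139)
b(11 - 1*17)*(G - 86) = (-30 + (11 - 1*17)² - (11 - 1*17))*(139 - 86) = (-30 + (11 - 17)² - (11 - 17))*53 = (-30 + (-6)² - 1*(-6))*53 = (-30 + 36 + 6)*53 = 12*53 = 636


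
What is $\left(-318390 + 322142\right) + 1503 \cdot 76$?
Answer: $117980$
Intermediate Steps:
$\left(-318390 + 322142\right) + 1503 \cdot 76 = 3752 + 114228 = 117980$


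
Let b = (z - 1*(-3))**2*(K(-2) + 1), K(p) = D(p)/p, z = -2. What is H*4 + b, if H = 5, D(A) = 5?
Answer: 37/2 ≈ 18.500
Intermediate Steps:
K(p) = 5/p
b = -3/2 (b = (-2 - 1*(-3))**2*(5/(-2) + 1) = (-2 + 3)**2*(5*(-1/2) + 1) = 1**2*(-5/2 + 1) = 1*(-3/2) = -3/2 ≈ -1.5000)
H*4 + b = 5*4 - 3/2 = 20 - 3/2 = 37/2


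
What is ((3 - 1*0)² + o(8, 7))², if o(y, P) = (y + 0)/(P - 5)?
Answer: 169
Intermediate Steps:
o(y, P) = y/(-5 + P)
((3 - 1*0)² + o(8, 7))² = ((3 - 1*0)² + 8/(-5 + 7))² = ((3 + 0)² + 8/2)² = (3² + 8*(½))² = (9 + 4)² = 13² = 169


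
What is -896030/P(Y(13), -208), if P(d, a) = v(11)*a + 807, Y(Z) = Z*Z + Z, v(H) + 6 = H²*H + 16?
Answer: 896030/278121 ≈ 3.2217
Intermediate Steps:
v(H) = 10 + H³ (v(H) = -6 + (H²*H + 16) = -6 + (H³ + 16) = -6 + (16 + H³) = 10 + H³)
Y(Z) = Z + Z² (Y(Z) = Z² + Z = Z + Z²)
P(d, a) = 807 + 1341*a (P(d, a) = (10 + 11³)*a + 807 = (10 + 1331)*a + 807 = 1341*a + 807 = 807 + 1341*a)
-896030/P(Y(13), -208) = -896030/(807 + 1341*(-208)) = -896030/(807 - 278928) = -896030/(-278121) = -896030*(-1/278121) = 896030/278121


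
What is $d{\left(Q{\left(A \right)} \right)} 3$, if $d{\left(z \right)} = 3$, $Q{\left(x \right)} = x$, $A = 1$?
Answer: $9$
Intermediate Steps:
$d{\left(Q{\left(A \right)} \right)} 3 = 3 \cdot 3 = 9$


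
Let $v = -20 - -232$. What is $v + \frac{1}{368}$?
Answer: $\frac{78017}{368} \approx 212.0$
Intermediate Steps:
$v = 212$ ($v = -20 + 232 = 212$)
$v + \frac{1}{368} = 212 + \frac{1}{368} = \frac{78017}{368}$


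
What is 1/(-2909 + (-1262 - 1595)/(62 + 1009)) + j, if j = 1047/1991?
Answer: 3262828251/6208726436 ≈ 0.52552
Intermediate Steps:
j = 1047/1991 (j = 1047*(1/1991) = 1047/1991 ≈ 0.52587)
1/(-2909 + (-1262 - 1595)/(62 + 1009)) + j = 1/(-2909 + (-1262 - 1595)/(62 + 1009)) + 1047/1991 = 1/(-2909 - 2857/1071) + 1047/1991 = 1/(-3118396/1071) + 1047/1991 = -1071/3118396 + 1047/1991 = 3262828251/6208726436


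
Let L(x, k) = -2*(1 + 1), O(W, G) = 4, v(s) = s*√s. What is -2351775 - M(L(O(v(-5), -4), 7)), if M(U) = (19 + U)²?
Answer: -2352000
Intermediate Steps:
v(s) = s^(3/2)
L(x, k) = -4 (L(x, k) = -2*2 = -4)
-2351775 - M(L(O(v(-5), -4), 7)) = -2351775 - (19 - 4)² = -2351775 - 1*15² = -2351775 - 1*225 = -2351775 - 225 = -2352000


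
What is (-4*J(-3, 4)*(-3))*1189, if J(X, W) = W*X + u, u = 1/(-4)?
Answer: -174783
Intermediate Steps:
u = -¼ ≈ -0.25000
J(X, W) = -¼ + W*X (J(X, W) = W*X - ¼ = -¼ + W*X)
(-4*J(-3, 4)*(-3))*1189 = (-4*(-¼ + 4*(-3))*(-3))*1189 = (-4*(-¼ - 12)*(-3))*1189 = (-4*(-49/4)*(-3))*1189 = (49*(-3))*1189 = -147*1189 = -174783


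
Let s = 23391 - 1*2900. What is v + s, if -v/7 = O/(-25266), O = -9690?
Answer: 86276296/4211 ≈ 20488.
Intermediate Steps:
s = 20491 (s = 23391 - 2900 = 20491)
v = -11305/4211 (v = -(-67830)/(-25266) = -(-67830)*(-1)/25266 = -7*1615/4211 = -11305/4211 ≈ -2.6846)
v + s = -11305/4211 + 20491 = 86276296/4211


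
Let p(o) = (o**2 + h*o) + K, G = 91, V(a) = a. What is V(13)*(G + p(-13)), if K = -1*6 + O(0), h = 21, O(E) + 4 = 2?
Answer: -273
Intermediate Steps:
O(E) = -2 (O(E) = -4 + 2 = -2)
K = -8 (K = -1*6 - 2 = -6 - 2 = -8)
p(o) = -8 + o**2 + 21*o (p(o) = (o**2 + 21*o) - 8 = -8 + o**2 + 21*o)
V(13)*(G + p(-13)) = 13*(91 + (-8 + (-13)**2 + 21*(-13))) = 13*(91 + (-8 + 169 - 273)) = 13*(91 - 112) = 13*(-21) = -273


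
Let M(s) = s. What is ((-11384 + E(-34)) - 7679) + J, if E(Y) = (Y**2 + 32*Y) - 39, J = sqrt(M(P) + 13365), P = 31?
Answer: -19034 + 2*sqrt(3349) ≈ -18918.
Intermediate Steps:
J = 2*sqrt(3349) (J = sqrt(31 + 13365) = sqrt(13396) = 2*sqrt(3349) ≈ 115.74)
E(Y) = -39 + Y**2 + 32*Y
((-11384 + E(-34)) - 7679) + J = ((-11384 + (-39 + (-34)**2 + 32*(-34))) - 7679) + 2*sqrt(3349) = ((-11384 + (-39 + 1156 - 1088)) - 7679) + 2*sqrt(3349) = ((-11384 + 29) - 7679) + 2*sqrt(3349) = (-11355 - 7679) + 2*sqrt(3349) = -19034 + 2*sqrt(3349)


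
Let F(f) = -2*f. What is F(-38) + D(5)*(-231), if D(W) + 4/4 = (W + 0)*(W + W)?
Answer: -11243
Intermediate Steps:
D(W) = -1 + 2*W² (D(W) = -1 + (W + 0)*(W + W) = -1 + W*(2*W) = -1 + 2*W²)
F(-38) + D(5)*(-231) = -2*(-38) + (-1 + 2*5²)*(-231) = 76 + (-1 + 2*25)*(-231) = 76 + (-1 + 50)*(-231) = 76 + 49*(-231) = 76 - 11319 = -11243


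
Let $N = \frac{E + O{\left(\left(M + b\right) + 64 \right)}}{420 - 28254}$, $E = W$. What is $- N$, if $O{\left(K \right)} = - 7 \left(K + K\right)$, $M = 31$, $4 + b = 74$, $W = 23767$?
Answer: $\frac{21457}{27834} \approx 0.77089$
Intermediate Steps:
$E = 23767$
$b = 70$ ($b = -4 + 74 = 70$)
$O{\left(K \right)} = - 14 K$ ($O{\left(K \right)} = - 7 \cdot 2 K = - 14 K$)
$N = - \frac{21457}{27834}$ ($N = \frac{23767 - 14 \left(\left(31 + 70\right) + 64\right)}{420 - 28254} = \frac{23767 - 14 \left(101 + 64\right)}{-27834} = \left(23767 - 2310\right) \left(- \frac{1}{27834}\right) = 21457 \left(- \frac{1}{27834}\right) = - \frac{21457}{27834} \approx -0.77089$)
$- N = \left(-1\right) \left(- \frac{21457}{27834}\right) = \frac{21457}{27834}$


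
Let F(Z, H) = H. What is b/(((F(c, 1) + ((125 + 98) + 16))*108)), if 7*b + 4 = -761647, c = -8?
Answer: -761651/181440 ≈ -4.1978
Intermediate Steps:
b = -761651/7 (b = -4/7 + (1/7)*(-761647) = -4/7 - 761647/7 = -761651/7 ≈ -1.0881e+5)
b/(((F(c, 1) + ((125 + 98) + 16))*108)) = -761651*1/(108*(1 + ((125 + 98) + 16)))/7 = -761651*1/(108*(1 + (223 + 16)))/7 = -761651*1/(108*(1 + 239))/7 = -761651/(7*(240*108)) = -761651/7/25920 = -761651/7*1/25920 = -761651/181440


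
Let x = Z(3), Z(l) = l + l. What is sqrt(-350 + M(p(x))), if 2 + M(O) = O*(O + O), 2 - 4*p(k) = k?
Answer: 5*I*sqrt(14) ≈ 18.708*I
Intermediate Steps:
Z(l) = 2*l
x = 6 (x = 2*3 = 6)
p(k) = 1/2 - k/4
M(O) = -2 + 2*O**2 (M(O) = -2 + O*(O + O) = -2 + O*(2*O) = -2 + 2*O**2)
sqrt(-350 + M(p(x))) = sqrt(-350 + (-2 + 2*(1/2 - 1/4*6)**2)) = sqrt(-350 + (-2 + 2*(1/2 - 3/2)**2)) = sqrt(-350 + (-2 + 2*(-1)**2)) = sqrt(-350 + (-2 + 2*1)) = sqrt(-350 + (-2 + 2)) = sqrt(-350 + 0) = sqrt(-350) = 5*I*sqrt(14)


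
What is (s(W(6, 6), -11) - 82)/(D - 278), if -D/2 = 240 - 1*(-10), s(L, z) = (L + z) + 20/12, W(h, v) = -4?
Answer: 143/1167 ≈ 0.12254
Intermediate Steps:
s(L, z) = 5/3 + L + z (s(L, z) = (L + z) + 20*(1/12) = (L + z) + 5/3 = 5/3 + L + z)
D = -500 (D = -2*(240 - 1*(-10)) = -2*(240 + 10) = -2*250 = -500)
(s(W(6, 6), -11) - 82)/(D - 278) = ((5/3 - 4 - 11) - 82)/(-500 - 278) = (-40/3 - 82)/(-778) = -286/3*(-1/778) = 143/1167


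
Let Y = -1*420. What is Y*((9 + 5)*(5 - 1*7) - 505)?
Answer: 223860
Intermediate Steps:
Y = -420
Y*((9 + 5)*(5 - 1*7) - 505) = -420*((9 + 5)*(5 - 1*7) - 505) = -420*(14*(5 - 7) - 505) = -420*(14*(-2) - 505) = -420*(-28 - 505) = -420*(-533) = 223860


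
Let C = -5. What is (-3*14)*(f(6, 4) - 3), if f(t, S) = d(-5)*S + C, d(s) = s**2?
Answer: -3864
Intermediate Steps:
f(t, S) = -5 + 25*S (f(t, S) = (-5)**2*S - 5 = 25*S - 5 = -5 + 25*S)
(-3*14)*(f(6, 4) - 3) = (-3*14)*((-5 + 25*4) - 3) = -42*((-5 + 100) - 3) = -42*(95 - 3) = -42*92 = -3864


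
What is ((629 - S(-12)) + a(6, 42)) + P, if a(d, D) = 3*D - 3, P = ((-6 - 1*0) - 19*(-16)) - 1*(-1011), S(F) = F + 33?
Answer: 2040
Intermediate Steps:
S(F) = 33 + F
P = 1309 (P = ((-6 + 0) + 304) + 1011 = (-6 + 304) + 1011 = 298 + 1011 = 1309)
a(d, D) = -3 + 3*D
((629 - S(-12)) + a(6, 42)) + P = ((629 - (33 - 12)) + (-3 + 3*42)) + 1309 = ((629 - 1*21) + (-3 + 126)) + 1309 = ((629 - 21) + 123) + 1309 = (608 + 123) + 1309 = 731 + 1309 = 2040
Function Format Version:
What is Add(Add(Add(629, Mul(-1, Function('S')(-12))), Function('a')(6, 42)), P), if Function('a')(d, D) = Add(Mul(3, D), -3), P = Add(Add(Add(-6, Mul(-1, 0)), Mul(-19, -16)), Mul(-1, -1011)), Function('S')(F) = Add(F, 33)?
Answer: 2040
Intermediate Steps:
Function('S')(F) = Add(33, F)
P = 1309 (P = Add(Add(Add(-6, 0), 304), 1011) = Add(Add(-6, 304), 1011) = Add(298, 1011) = 1309)
Function('a')(d, D) = Add(-3, Mul(3, D))
Add(Add(Add(629, Mul(-1, Function('S')(-12))), Function('a')(6, 42)), P) = Add(Add(Add(629, Mul(-1, Add(33, -12))), Add(-3, Mul(3, 42))), 1309) = Add(Add(Add(629, Mul(-1, 21)), Add(-3, 126)), 1309) = Add(Add(Add(629, -21), 123), 1309) = Add(Add(608, 123), 1309) = Add(731, 1309) = 2040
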